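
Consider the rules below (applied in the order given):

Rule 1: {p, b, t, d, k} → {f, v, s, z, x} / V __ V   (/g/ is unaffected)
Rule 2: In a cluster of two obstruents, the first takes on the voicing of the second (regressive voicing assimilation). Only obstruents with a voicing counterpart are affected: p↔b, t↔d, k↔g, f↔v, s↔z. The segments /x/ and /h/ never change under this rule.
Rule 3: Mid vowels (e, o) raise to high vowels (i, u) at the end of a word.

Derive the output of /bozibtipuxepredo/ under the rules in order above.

boziptifuxeprezu

Rule 1 (intervocalic spirantization): /p/ is a stop between vowels /i/ and /u/, so it spirantizes to the fricative [f]. /d/ is a stop between vowels /e/ and /o/, so it spirantizes to the fricative [z]. /bozibtipuxepredo/ → bozibtifuxeprezo.
Rule 2 (regressive voicing assimilation): /b/ precedes the voiceless obstruent /t/, so it devoices to [p] by assimilation. /bozibtifuxeprezo/ → boziptifuxeprezo.
Rule 3 (final vowel raising): /o/ is a mid vowel in word-final position, so it raises to [u]. /boziptifuxeprezo/ → boziptifuxeprezu.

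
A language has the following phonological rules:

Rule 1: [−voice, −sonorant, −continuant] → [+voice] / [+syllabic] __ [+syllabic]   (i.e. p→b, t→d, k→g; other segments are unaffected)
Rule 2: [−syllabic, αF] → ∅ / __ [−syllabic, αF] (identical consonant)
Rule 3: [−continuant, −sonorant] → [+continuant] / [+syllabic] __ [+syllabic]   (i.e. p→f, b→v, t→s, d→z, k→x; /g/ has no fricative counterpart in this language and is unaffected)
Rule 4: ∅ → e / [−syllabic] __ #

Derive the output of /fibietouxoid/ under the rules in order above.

fiviezouxoide

Rule 1 (intervocalic voicing): /t/ is a voiceless stop between vowels /e/ and /o/, so it voices to [d]. /fibietouxoid/ → fibiedouxoid.
Rule 2 (degemination): no segment meets the environment; /fibiedouxoid/ is unchanged.
Rule 3 (intervocalic spirantization): /b/ is a stop between vowels /i/ and /i/, so it spirantizes to the fricative [v]. /d/ is a stop between vowels /e/ and /o/, so it spirantizes to the fricative [z]. /fibiedouxoid/ → fiviezouxoid.
Rule 4 (final e-epenthesis): the form ends in the consonant /d/, so [e] is inserted word-finally. /fiviezouxoid/ → fiviezouxoide.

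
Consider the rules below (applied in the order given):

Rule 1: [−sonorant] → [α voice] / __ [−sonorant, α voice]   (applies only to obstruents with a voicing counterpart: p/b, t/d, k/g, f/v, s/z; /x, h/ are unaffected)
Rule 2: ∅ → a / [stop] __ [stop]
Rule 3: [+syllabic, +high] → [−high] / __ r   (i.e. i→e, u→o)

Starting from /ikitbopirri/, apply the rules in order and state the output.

Rule 1 (regressive voicing assimilation): /t/ precedes the voiced obstruent /b/, so it voices to [d] by assimilation. /ikitbopirri/ → ikidbopirri.
Rule 2 (stop-cluster a-epenthesis): /d/ and /b/ form a stop–stop cluster, so [a] is inserted between them. /ikidbopirri/ → ikidabopirri.
Rule 3 (pre-rhotic lowering): /i/ is a high vowel immediately before /r/, so it lowers to [e]. /ikidabopirri/ → ikidaboperri.

ikidaboperri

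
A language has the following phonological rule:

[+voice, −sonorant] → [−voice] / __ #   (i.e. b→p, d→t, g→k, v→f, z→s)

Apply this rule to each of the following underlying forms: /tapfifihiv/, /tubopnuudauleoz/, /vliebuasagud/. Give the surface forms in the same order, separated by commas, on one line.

tapfifihif, tubopnuudauleos, vliebuasagut

/tapfifihiv/: /v/ is a voiced obstruent in word-final position, so it devoices to [f]. → [tapfifihif].
/tubopnuudauleoz/: /z/ is a voiced obstruent in word-final position, so it devoices to [s]. → [tubopnuudauleos].
/vliebuasagud/: /d/ is a voiced obstruent in word-final position, so it devoices to [t]. → [vliebuasagut].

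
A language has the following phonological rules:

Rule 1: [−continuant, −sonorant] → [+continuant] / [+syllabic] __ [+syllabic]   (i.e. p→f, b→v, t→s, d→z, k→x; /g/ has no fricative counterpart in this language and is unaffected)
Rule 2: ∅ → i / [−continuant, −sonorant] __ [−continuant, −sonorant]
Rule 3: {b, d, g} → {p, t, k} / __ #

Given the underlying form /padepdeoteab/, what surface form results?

Rule 1 (intervocalic spirantization): /d/ is a stop between vowels /a/ and /e/, so it spirantizes to the fricative [z]. /t/ is a stop between vowels /o/ and /e/, so it spirantizes to the fricative [s]. /padepdeoteab/ → pazepdeoseab.
Rule 2 (stop-cluster i-epenthesis): /p/ and /d/ form a stop–stop cluster, so [i] is inserted between them. /pazepdeoseab/ → pazepideoseab.
Rule 3 (final devoicing): /b/ is a voiced stop in word-final position, so it devoices to [p]. /pazepideoseab/ → pazepideoseap.

pazepideoseap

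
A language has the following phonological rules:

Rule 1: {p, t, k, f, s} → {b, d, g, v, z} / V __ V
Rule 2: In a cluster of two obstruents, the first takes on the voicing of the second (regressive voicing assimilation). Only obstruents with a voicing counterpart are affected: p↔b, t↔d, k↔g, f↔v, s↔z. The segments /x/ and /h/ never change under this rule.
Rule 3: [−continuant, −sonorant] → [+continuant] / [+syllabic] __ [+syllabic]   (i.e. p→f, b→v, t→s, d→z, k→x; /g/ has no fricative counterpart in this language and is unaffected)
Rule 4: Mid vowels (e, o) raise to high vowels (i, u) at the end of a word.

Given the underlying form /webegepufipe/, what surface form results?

Rule 1 (intervocalic voicing): /p/ is a voiceless obstruent between vowels /e/ and /u/, so it voices to [b]. /f/ is a voiceless obstruent between vowels /u/ and /i/, so it voices to [v]. /p/ is a voiceless obstruent between vowels /i/ and /e/, so it voices to [b]. /webegepufipe/ → webegebuvibe.
Rule 2 (regressive voicing assimilation): no segment meets the environment; /webegebuvibe/ is unchanged.
Rule 3 (intervocalic spirantization): /b/ is a stop between vowels /e/ and /e/, so it spirantizes to the fricative [v]. /b/ is a stop between vowels /e/ and /u/, so it spirantizes to the fricative [v]. /b/ is a stop between vowels /i/ and /e/, so it spirantizes to the fricative [v]. /webegebuvibe/ → wevegevuvive.
Rule 4 (final vowel raising): /e/ is a mid vowel in word-final position, so it raises to [i]. /wevegevuvive/ → wevegevuvivi.

wevegevuvivi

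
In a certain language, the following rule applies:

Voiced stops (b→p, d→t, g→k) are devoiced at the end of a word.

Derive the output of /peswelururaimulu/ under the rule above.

No segment of /peswelururaimulu/ meets the structural description of the rule, so the form surfaces unchanged.

peswelururaimulu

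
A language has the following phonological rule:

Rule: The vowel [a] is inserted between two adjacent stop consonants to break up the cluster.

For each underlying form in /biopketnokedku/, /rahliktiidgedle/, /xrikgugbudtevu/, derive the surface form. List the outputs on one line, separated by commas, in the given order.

biopaketnokedaku, rahlikatiidagedle, xrikagugabudatevu

/biopketnokedku/: /p/ and /k/ form a stop–stop cluster, so [a] is inserted between them. /d/ and /k/ form a stop–stop cluster, so [a] is inserted between them. → [biopaketnokedaku].
/rahliktiidgedle/: /k/ and /t/ form a stop–stop cluster, so [a] is inserted between them. /d/ and /g/ form a stop–stop cluster, so [a] is inserted between them. → [rahlikatiidagedle].
/xrikgugbudtevu/: /k/ and /g/ form a stop–stop cluster, so [a] is inserted between them. /g/ and /b/ form a stop–stop cluster, so [a] is inserted between them. /d/ and /t/ form a stop–stop cluster, so [a] is inserted between them. → [xrikagugabudatevu].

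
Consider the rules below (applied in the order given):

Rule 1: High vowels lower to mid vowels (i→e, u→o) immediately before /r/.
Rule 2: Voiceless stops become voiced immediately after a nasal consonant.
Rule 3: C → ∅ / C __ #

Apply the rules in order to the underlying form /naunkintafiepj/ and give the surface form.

Rule 1 (pre-rhotic lowering): no segment meets the environment; /naunkintafiepj/ is unchanged.
Rule 2 (post-nasal voicing): /k/ is a voiceless stop immediately after the nasal /n/, so it voices to [g]. /t/ is a voiceless stop immediately after the nasal /n/, so it voices to [d]. /naunkintafiepj/ → naungindafiepj.
Rule 3 (final cluster simplification): /j/ is the second consonant of a word-final cluster /pj/, so it deletes. /naungindafiepj/ → naungindafiep.

naungindafiep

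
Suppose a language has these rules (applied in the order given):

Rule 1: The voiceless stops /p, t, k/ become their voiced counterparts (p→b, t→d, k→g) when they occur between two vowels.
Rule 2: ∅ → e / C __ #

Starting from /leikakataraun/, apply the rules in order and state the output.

leigagadaraune

Rule 1 (intervocalic voicing): /k/ is a voiceless stop between vowels /i/ and /a/, so it voices to [g]. /k/ is a voiceless stop between vowels /a/ and /a/, so it voices to [g]. /t/ is a voiceless stop between vowels /a/ and /a/, so it voices to [d]. /leikakataraun/ → leigagadaraun.
Rule 2 (final e-epenthesis): the form ends in the consonant /n/, so [e] is inserted word-finally. /leigagadaraun/ → leigagadaraune.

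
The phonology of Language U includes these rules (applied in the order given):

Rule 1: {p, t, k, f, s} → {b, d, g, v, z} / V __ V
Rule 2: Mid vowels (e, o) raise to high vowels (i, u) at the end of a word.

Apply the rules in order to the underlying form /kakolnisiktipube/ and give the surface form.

Rule 1 (intervocalic voicing): /k/ is a voiceless obstruent between vowels /a/ and /o/, so it voices to [g]. /s/ is a voiceless obstruent between vowels /i/ and /i/, so it voices to [z]. /p/ is a voiceless obstruent between vowels /i/ and /u/, so it voices to [b]. /kakolnisiktipube/ → kagolniziktibube.
Rule 2 (final vowel raising): /e/ is a mid vowel in word-final position, so it raises to [i]. /kagolniziktibube/ → kagolniziktibubi.

kagolniziktibubi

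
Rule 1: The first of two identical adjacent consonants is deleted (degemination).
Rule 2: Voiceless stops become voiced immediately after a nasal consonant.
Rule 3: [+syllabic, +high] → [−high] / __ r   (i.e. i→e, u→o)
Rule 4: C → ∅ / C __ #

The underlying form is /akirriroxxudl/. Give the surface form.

Rule 1 (degemination): /rr/ is a geminate; the first /r/ deletes. /xx/ is a geminate; the first /x/ deletes. /akirriroxxudl/ → akiriroxudl.
Rule 2 (post-nasal voicing): no segment meets the environment; /akiriroxudl/ is unchanged.
Rule 3 (pre-rhotic lowering): /i/ is a high vowel immediately before /r/, so it lowers to [e]. /i/ is a high vowel immediately before /r/, so it lowers to [e]. /akiriroxudl/ → akereroxudl.
Rule 4 (final cluster simplification): /l/ is the second consonant of a word-final cluster /dl/, so it deletes. /akereroxudl/ → akereroxud.

akereroxud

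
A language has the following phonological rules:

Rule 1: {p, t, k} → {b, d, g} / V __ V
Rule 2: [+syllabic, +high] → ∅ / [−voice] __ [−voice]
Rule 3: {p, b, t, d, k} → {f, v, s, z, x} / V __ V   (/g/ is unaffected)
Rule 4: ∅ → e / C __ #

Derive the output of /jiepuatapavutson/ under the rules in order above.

Rule 1 (intervocalic voicing): /p/ is a voiceless stop between vowels /e/ and /u/, so it voices to [b]. /t/ is a voiceless stop between vowels /a/ and /a/, so it voices to [d]. /p/ is a voiceless stop between vowels /a/ and /a/, so it voices to [b]. /jiepuatapavutson/ → jiebuadabavutson.
Rule 2 (high vowel syncope): no segment meets the environment; /jiebuadabavutson/ is unchanged.
Rule 3 (intervocalic spirantization): /b/ is a stop between vowels /e/ and /u/, so it spirantizes to the fricative [v]. /d/ is a stop between vowels /a/ and /a/, so it spirantizes to the fricative [z]. /b/ is a stop between vowels /a/ and /a/, so it spirantizes to the fricative [v]. /jiebuadabavutson/ → jievuazavavutson.
Rule 4 (final e-epenthesis): the form ends in the consonant /n/, so [e] is inserted word-finally. /jievuazavavutson/ → jievuazavavutsone.

jievuazavavutsone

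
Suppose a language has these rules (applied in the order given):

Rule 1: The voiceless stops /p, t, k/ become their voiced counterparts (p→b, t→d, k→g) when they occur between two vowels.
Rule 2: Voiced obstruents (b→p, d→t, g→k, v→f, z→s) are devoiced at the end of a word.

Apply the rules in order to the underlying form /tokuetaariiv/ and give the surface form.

Rule 1 (intervocalic voicing): /k/ is a voiceless stop between vowels /o/ and /u/, so it voices to [g]. /t/ is a voiceless stop between vowels /e/ and /a/, so it voices to [d]. /tokuetaariiv/ → toguedaariiv.
Rule 2 (final devoicing): /v/ is a voiced obstruent in word-final position, so it devoices to [f]. /toguedaariiv/ → toguedaariif.

toguedaariif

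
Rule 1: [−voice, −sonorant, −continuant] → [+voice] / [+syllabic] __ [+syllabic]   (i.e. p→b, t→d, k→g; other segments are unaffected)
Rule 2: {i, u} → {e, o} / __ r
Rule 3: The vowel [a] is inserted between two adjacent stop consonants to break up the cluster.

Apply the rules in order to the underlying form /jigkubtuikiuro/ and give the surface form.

jigakubatuigioro

Rule 1 (intervocalic voicing): /k/ is a voiceless stop between vowels /i/ and /i/, so it voices to [g]. /jigkubtuikiuro/ → jigkubtuigiuro.
Rule 2 (pre-rhotic lowering): /u/ is a high vowel immediately before /r/, so it lowers to [o]. /jigkubtuigiuro/ → jigkubtuigioro.
Rule 3 (stop-cluster a-epenthesis): /g/ and /k/ form a stop–stop cluster, so [a] is inserted between them. /b/ and /t/ form a stop–stop cluster, so [a] is inserted between them. /jigkubtuigioro/ → jigakubatuigioro.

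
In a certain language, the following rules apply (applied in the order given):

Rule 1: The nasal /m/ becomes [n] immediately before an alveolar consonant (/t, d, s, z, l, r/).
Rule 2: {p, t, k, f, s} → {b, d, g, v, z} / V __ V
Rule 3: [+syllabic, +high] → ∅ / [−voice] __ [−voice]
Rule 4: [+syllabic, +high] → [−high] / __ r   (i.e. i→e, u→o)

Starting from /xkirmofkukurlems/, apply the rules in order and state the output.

Rule 1 (nasal place assimilation): /m/ precedes the alveolar consonant /s/, so it assimilates in place to [n]. /xkirmofkukurlems/ → xkirmofkukurlens.
Rule 2 (intervocalic voicing): /k/ is a voiceless obstruent between vowels /u/ and /u/, so it voices to [g]. /xkirmofkukurlens/ → xkirmofkugurlens.
Rule 3 (high vowel syncope): no segment meets the environment; /xkirmofkugurlens/ is unchanged.
Rule 4 (pre-rhotic lowering): /i/ is a high vowel immediately before /r/, so it lowers to [e]. /u/ is a high vowel immediately before /r/, so it lowers to [o]. /xkirmofkugurlens/ → xkermofkugorlens.

xkermofkugorlens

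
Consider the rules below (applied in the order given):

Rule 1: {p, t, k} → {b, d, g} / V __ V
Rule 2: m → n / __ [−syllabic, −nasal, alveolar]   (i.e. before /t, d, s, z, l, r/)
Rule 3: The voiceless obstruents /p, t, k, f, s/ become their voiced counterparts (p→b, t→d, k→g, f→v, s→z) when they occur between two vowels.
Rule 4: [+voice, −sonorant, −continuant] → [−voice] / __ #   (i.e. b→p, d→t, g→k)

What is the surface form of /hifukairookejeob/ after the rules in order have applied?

Rule 1 (intervocalic voicing): /k/ is a voiceless stop between vowels /u/ and /a/, so it voices to [g]. /k/ is a voiceless stop between vowels /o/ and /e/, so it voices to [g]. /hifukairookejeob/ → hifugairoogejeob.
Rule 2 (nasal place assimilation): no segment meets the environment; /hifugairoogejeob/ is unchanged.
Rule 3 (intervocalic voicing): /f/ is a voiceless obstruent between vowels /i/ and /u/, so it voices to [v]. /hifugairoogejeob/ → hivugairoogejeob.
Rule 4 (final devoicing): /b/ is a voiced stop in word-final position, so it devoices to [p]. /hivugairoogejeob/ → hivugairoogejeop.

hivugairoogejeop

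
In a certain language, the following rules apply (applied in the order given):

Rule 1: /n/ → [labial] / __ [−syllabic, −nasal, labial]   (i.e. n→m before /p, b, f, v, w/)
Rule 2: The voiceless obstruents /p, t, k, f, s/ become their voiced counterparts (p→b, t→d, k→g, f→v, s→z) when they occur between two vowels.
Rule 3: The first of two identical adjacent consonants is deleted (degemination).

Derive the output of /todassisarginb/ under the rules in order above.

todasizargimb

Rule 1 (nasal place assimilation): /n/ precedes the labial consonant /b/, so it assimilates in place to [m]. /todassisarginb/ → todassisargimb.
Rule 2 (intervocalic voicing): /s/ is a voiceless obstruent between vowels /i/ and /a/, so it voices to [z]. /todassisargimb/ → todassizargimb.
Rule 3 (degemination): /ss/ is a geminate; the first /s/ deletes. /todassizargimb/ → todasizargimb.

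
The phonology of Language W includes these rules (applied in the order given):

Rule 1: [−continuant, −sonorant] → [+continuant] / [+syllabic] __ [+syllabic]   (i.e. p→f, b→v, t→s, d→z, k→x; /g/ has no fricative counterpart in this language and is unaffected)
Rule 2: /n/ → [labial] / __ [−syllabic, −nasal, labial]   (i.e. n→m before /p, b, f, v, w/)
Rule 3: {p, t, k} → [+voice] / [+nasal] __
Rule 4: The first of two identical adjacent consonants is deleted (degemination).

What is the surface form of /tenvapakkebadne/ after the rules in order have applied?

temvafakevadne

Rule 1 (intervocalic spirantization): /p/ is a stop between vowels /a/ and /a/, so it spirantizes to the fricative [f]. /b/ is a stop between vowels /e/ and /a/, so it spirantizes to the fricative [v]. /tenvapakkebadne/ → tenvafakkevadne.
Rule 2 (nasal place assimilation): /n/ precedes the labial consonant /v/, so it assimilates in place to [m]. /tenvafakkevadne/ → temvafakkevadne.
Rule 3 (post-nasal voicing): no segment meets the environment; /temvafakkevadne/ is unchanged.
Rule 4 (degemination): /kk/ is a geminate; the first /k/ deletes. /temvafakkevadne/ → temvafakevadne.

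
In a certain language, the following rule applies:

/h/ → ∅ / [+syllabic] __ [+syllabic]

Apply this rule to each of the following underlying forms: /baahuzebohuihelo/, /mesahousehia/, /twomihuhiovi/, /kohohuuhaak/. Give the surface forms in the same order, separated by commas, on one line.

baauzebouielo, mesaouseia, twomiuiovi, koouuaak

/baahuzebohuihelo/: /h/ occurs between vowels /a/ and /u/, so it deletes. /h/ occurs between vowels /o/ and /u/, so it deletes. /h/ occurs between vowels /i/ and /e/, so it deletes. → [baauzebouielo].
/mesahousehia/: /h/ occurs between vowels /a/ and /o/, so it deletes. /h/ occurs between vowels /e/ and /i/, so it deletes. → [mesaouseia].
/twomihuhiovi/: /h/ occurs between vowels /i/ and /u/, so it deletes. /h/ occurs between vowels /u/ and /i/, so it deletes. → [twomiuiovi].
/kohohuuhaak/: /h/ occurs between vowels /o/ and /o/, so it deletes. /h/ occurs between vowels /o/ and /u/, so it deletes. /h/ occurs between vowels /u/ and /a/, so it deletes. → [koouuaak].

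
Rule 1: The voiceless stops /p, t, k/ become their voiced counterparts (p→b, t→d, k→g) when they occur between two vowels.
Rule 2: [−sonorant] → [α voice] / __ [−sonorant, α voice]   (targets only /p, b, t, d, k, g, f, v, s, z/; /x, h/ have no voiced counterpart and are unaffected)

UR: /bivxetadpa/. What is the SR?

Rule 1 (intervocalic voicing): /t/ is a voiceless stop between vowels /e/ and /a/, so it voices to [d]. /bivxetadpa/ → bivxedadpa.
Rule 2 (regressive voicing assimilation): /v/ precedes the voiceless obstruent /x/, so it devoices to [f] by assimilation. /d/ precedes the voiceless obstruent /p/, so it devoices to [t] by assimilation. /bivxedadpa/ → bifxedatpa.

bifxedatpa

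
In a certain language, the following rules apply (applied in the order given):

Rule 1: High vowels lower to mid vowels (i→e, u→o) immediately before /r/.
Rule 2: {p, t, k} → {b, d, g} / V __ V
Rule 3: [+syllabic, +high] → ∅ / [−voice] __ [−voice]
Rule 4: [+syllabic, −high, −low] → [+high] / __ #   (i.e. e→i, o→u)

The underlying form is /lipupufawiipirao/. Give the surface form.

libubufawiiberau

Rule 1 (pre-rhotic lowering): /i/ is a high vowel immediately before /r/, so it lowers to [e]. /lipupufawiipirao/ → lipupufawiiperao.
Rule 2 (intervocalic voicing): /p/ is a voiceless stop between vowels /i/ and /u/, so it voices to [b]. /p/ is a voiceless stop between vowels /u/ and /u/, so it voices to [b]. /p/ is a voiceless stop between vowels /i/ and /e/, so it voices to [b]. /lipupufawiiperao/ → libubufawiiberao.
Rule 3 (high vowel syncope): no segment meets the environment; /libubufawiiberao/ is unchanged.
Rule 4 (final vowel raising): /o/ is a mid vowel in word-final position, so it raises to [u]. /libubufawiiberao/ → libubufawiiberau.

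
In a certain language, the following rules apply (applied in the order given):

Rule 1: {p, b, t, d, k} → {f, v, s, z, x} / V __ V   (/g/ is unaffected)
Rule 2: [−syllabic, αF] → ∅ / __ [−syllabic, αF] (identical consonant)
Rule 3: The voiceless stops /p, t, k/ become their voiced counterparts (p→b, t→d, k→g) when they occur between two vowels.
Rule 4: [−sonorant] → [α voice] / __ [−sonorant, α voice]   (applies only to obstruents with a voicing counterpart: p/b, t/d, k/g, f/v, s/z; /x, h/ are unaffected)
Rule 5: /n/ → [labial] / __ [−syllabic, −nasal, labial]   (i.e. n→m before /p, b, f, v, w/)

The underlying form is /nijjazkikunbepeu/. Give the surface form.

nijaskixumbefeu

Rule 1 (intervocalic spirantization): /k/ is a stop between vowels /i/ and /u/, so it spirantizes to the fricative [x]. /p/ is a stop between vowels /e/ and /e/, so it spirantizes to the fricative [f]. /nijjazkikunbepeu/ → nijjazkixunbefeu.
Rule 2 (degemination): /jj/ is a geminate; the first /j/ deletes. /nijjazkixunbefeu/ → nijazkixunbefeu.
Rule 3 (intervocalic voicing): no segment meets the environment; /nijazkixunbefeu/ is unchanged.
Rule 4 (regressive voicing assimilation): /z/ precedes the voiceless obstruent /k/, so it devoices to [s] by assimilation. /nijazkixunbefeu/ → nijaskixunbefeu.
Rule 5 (nasal place assimilation): /n/ precedes the labial consonant /b/, so it assimilates in place to [m]. /nijaskixunbefeu/ → nijaskixumbefeu.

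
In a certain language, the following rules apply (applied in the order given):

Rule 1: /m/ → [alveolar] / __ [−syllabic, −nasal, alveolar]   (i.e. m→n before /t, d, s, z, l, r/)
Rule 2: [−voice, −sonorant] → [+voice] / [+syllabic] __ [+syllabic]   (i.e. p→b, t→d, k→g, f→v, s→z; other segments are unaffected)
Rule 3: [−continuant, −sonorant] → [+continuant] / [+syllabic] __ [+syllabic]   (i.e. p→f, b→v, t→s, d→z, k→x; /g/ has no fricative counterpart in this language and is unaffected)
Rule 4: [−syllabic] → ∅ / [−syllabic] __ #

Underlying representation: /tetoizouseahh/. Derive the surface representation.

Rule 1 (nasal place assimilation): no segment meets the environment; /tetoizouseahh/ is unchanged.
Rule 2 (intervocalic voicing): /t/ is a voiceless obstruent between vowels /e/ and /o/, so it voices to [d]. /s/ is a voiceless obstruent between vowels /u/ and /e/, so it voices to [z]. /tetoizouseahh/ → tedoizouzeahh.
Rule 3 (intervocalic spirantization): /d/ is a stop between vowels /e/ and /o/, so it spirantizes to the fricative [z]. /tedoizouzeahh/ → tezoizouzeahh.
Rule 4 (final cluster simplification): /h/ is the second consonant of a word-final cluster /hh/, so it deletes. /tezoizouzeahh/ → tezoizouzeah.

tezoizouzeah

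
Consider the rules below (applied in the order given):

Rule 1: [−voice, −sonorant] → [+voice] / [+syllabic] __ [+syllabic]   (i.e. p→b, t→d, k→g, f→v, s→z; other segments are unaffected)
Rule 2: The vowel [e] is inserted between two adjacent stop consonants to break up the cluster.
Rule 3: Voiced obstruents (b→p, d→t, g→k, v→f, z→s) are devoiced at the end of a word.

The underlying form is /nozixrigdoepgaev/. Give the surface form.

Rule 1 (intervocalic voicing): no segment meets the environment; /nozixrigdoepgaev/ is unchanged.
Rule 2 (stop-cluster e-epenthesis): /g/ and /d/ form a stop–stop cluster, so [e] is inserted between them. /p/ and /g/ form a stop–stop cluster, so [e] is inserted between them. /nozixrigdoepgaev/ → nozixrigedoepegaev.
Rule 3 (final devoicing): /v/ is a voiced obstruent in word-final position, so it devoices to [f]. /nozixrigedoepegaev/ → nozixrigedoepegaef.

nozixrigedoepegaef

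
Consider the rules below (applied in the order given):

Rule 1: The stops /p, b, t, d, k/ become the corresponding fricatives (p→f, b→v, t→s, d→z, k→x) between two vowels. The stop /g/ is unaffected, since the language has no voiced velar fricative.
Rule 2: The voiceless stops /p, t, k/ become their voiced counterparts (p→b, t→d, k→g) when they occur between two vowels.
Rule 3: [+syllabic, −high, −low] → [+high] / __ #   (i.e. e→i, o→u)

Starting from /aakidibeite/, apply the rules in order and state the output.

aaxiziveisi

Rule 1 (intervocalic spirantization): /k/ is a stop between vowels /a/ and /i/, so it spirantizes to the fricative [x]. /d/ is a stop between vowels /i/ and /i/, so it spirantizes to the fricative [z]. /b/ is a stop between vowels /i/ and /e/, so it spirantizes to the fricative [v]. /t/ is a stop between vowels /i/ and /e/, so it spirantizes to the fricative [s]. /aakidibeite/ → aaxiziveise.
Rule 2 (intervocalic voicing): no segment meets the environment; /aaxiziveise/ is unchanged.
Rule 3 (final vowel raising): /e/ is a mid vowel in word-final position, so it raises to [i]. /aaxiziveise/ → aaxiziveisi.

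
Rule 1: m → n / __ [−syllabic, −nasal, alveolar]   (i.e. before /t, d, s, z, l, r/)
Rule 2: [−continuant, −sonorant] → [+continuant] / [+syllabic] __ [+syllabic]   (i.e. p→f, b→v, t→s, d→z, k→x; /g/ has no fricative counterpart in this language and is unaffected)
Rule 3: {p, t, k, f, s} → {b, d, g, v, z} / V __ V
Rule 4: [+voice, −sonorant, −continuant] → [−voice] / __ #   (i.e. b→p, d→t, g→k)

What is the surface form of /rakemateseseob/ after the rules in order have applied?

Rule 1 (nasal place assimilation): no segment meets the environment; /rakemateseseob/ is unchanged.
Rule 2 (intervocalic spirantization): /k/ is a stop between vowels /a/ and /e/, so it spirantizes to the fricative [x]. /t/ is a stop between vowels /a/ and /e/, so it spirantizes to the fricative [s]. /rakemateseseob/ → raxemaseseseob.
Rule 3 (intervocalic voicing): /s/ is a voiceless obstruent between vowels /a/ and /e/, so it voices to [z]. /s/ is a voiceless obstruent between vowels /e/ and /e/, so it voices to [z]. /s/ is a voiceless obstruent between vowels /e/ and /e/, so it voices to [z]. /raxemaseseseob/ → raxemazezezeob.
Rule 4 (final devoicing): /b/ is a voiced stop in word-final position, so it devoices to [p]. /raxemazezezeob/ → raxemazezezeop.

raxemazezezeop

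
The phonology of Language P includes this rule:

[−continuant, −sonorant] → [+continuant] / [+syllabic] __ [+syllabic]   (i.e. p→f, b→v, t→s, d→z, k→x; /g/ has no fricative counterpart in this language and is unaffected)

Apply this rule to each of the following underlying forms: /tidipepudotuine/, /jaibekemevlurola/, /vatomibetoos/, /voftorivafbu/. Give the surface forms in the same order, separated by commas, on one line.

/tidipepudotuine/: /d/ is a stop between vowels /i/ and /i/, so it spirantizes to the fricative [z]. /p/ is a stop between vowels /i/ and /e/, so it spirantizes to the fricative [f]. /p/ is a stop between vowels /e/ and /u/, so it spirantizes to the fricative [f]. /d/ is a stop between vowels /u/ and /o/, so it spirantizes to the fricative [z]. /t/ is a stop between vowels /o/ and /u/, so it spirantizes to the fricative [s]. → [tizifefuzosuine].
/jaibekemevlurola/: /b/ is a stop between vowels /i/ and /e/, so it spirantizes to the fricative [v]. /k/ is a stop between vowels /e/ and /e/, so it spirantizes to the fricative [x]. → [jaivexemevlurola].
/vatomibetoos/: /t/ is a stop between vowels /a/ and /o/, so it spirantizes to the fricative [s]. /b/ is a stop between vowels /i/ and /e/, so it spirantizes to the fricative [v]. /t/ is a stop between vowels /e/ and /o/, so it spirantizes to the fricative [s]. → [vasomivesoos].
/voftorivafbu/: the rule's environment is not met; surfaces unchanged as [voftorivafbu].

tizifefuzosuine, jaivexemevlurola, vasomivesoos, voftorivafbu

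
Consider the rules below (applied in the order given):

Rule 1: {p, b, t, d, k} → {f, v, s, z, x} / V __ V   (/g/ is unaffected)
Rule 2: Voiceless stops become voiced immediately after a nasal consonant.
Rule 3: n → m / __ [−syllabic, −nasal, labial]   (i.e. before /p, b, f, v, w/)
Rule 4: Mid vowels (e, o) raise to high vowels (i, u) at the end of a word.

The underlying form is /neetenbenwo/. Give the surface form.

Rule 1 (intervocalic spirantization): /t/ is a stop between vowels /e/ and /e/, so it spirantizes to the fricative [s]. /neetenbenwo/ → neesenbenwo.
Rule 2 (post-nasal voicing): no segment meets the environment; /neesenbenwo/ is unchanged.
Rule 3 (nasal place assimilation): /n/ precedes the labial consonant /b/, so it assimilates in place to [m]. /n/ precedes the labial consonant /w/, so it assimilates in place to [m]. /neesenbenwo/ → neesembemwo.
Rule 4 (final vowel raising): /o/ is a mid vowel in word-final position, so it raises to [u]. /neesembemwo/ → neesembemwu.

neesembemwu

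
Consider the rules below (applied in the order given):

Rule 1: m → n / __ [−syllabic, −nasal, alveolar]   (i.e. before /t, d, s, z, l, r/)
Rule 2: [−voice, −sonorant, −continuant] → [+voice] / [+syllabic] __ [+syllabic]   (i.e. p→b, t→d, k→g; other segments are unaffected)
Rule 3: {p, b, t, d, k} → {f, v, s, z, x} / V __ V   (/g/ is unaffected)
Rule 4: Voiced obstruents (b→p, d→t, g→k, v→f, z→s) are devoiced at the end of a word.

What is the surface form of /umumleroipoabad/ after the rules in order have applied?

Rule 1 (nasal place assimilation): /m/ precedes the alveolar consonant /l/, so it assimilates in place to [n]. /umumleroipoabad/ → umunleroipoabad.
Rule 2 (intervocalic voicing): /p/ is a voiceless stop between vowels /i/ and /o/, so it voices to [b]. /umunleroipoabad/ → umunleroiboabad.
Rule 3 (intervocalic spirantization): /b/ is a stop between vowels /i/ and /o/, so it spirantizes to the fricative [v]. /b/ is a stop between vowels /a/ and /a/, so it spirantizes to the fricative [v]. /umunleroiboabad/ → umunleroivoavad.
Rule 4 (final devoicing): /d/ is a voiced obstruent in word-final position, so it devoices to [t]. /umunleroivoavad/ → umunleroivoavat.

umunleroivoavat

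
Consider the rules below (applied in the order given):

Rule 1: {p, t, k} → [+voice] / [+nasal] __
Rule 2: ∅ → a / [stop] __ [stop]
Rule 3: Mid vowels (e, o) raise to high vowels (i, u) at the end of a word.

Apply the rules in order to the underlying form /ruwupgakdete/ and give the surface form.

Rule 1 (post-nasal voicing): no segment meets the environment; /ruwupgakdete/ is unchanged.
Rule 2 (stop-cluster a-epenthesis): /p/ and /g/ form a stop–stop cluster, so [a] is inserted between them. /k/ and /d/ form a stop–stop cluster, so [a] is inserted between them. /ruwupgakdete/ → ruwupagakadete.
Rule 3 (final vowel raising): /e/ is a mid vowel in word-final position, so it raises to [i]. /ruwupagakadete/ → ruwupagakadeti.

ruwupagakadeti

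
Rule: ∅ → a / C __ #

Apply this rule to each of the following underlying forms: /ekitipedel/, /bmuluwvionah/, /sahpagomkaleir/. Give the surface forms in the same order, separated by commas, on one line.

ekitipedela, bmuluwvionaha, sahpagomkaleira

/ekitipedel/: the form ends in the consonant /l/, so [a] is inserted word-finally. → [ekitipedela].
/bmuluwvionah/: the form ends in the consonant /h/, so [a] is inserted word-finally. → [bmuluwvionaha].
/sahpagomkaleir/: the form ends in the consonant /r/, so [a] is inserted word-finally. → [sahpagomkaleira].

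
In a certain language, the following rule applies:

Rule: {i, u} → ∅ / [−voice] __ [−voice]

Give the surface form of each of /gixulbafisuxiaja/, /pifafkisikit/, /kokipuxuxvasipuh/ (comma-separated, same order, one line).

/gixulbafisuxiaja/: /i/ is a high vowel flanked by voiceless consonants /f/ and /s/, so it deletes. /u/ is a high vowel flanked by voiceless consonants /s/ and /x/, so it deletes. → [gixulbafsxiaja].
/pifafkisikit/: /i/ is a high vowel flanked by voiceless consonants /p/ and /f/, so it deletes. /i/ is a high vowel flanked by voiceless consonants /k/ and /s/, so it deletes. /i/ is a high vowel flanked by voiceless consonants /s/ and /k/, so it deletes. /i/ is a high vowel flanked by voiceless consonants /k/ and /t/, so it deletes. → [pfafkskt].
/kokipuxuxvasipuh/: /i/ is a high vowel flanked by voiceless consonants /k/ and /p/, so it deletes. /u/ is a high vowel flanked by voiceless consonants /p/ and /x/, so it deletes. /u/ is a high vowel flanked by voiceless consonants /x/ and /x/, so it deletes. /i/ is a high vowel flanked by voiceless consonants /s/ and /p/, so it deletes. /u/ is a high vowel flanked by voiceless consonants /p/ and /h/, so it deletes. → [kokpxxvasph].

gixulbafsxiaja, pfafkskt, kokpxxvasph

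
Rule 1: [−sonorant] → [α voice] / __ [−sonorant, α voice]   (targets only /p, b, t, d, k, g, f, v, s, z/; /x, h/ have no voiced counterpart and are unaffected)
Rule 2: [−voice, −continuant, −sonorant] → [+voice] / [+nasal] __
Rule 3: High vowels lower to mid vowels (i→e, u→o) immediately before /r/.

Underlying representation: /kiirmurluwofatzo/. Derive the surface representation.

kiermorluwofadzo

Rule 1 (regressive voicing assimilation): /t/ precedes the voiced obstruent /z/, so it voices to [d] by assimilation. /kiirmurluwofatzo/ → kiirmurluwofadzo.
Rule 2 (post-nasal voicing): no segment meets the environment; /kiirmurluwofadzo/ is unchanged.
Rule 3 (pre-rhotic lowering): /i/ is a high vowel immediately before /r/, so it lowers to [e]. /u/ is a high vowel immediately before /r/, so it lowers to [o]. /kiirmurluwofadzo/ → kiermorluwofadzo.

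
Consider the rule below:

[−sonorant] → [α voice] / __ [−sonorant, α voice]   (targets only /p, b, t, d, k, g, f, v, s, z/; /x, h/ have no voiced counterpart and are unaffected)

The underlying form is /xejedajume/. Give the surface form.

xejedajume

No segment of /xejedajume/ meets the structural description of the rule, so the form surfaces unchanged.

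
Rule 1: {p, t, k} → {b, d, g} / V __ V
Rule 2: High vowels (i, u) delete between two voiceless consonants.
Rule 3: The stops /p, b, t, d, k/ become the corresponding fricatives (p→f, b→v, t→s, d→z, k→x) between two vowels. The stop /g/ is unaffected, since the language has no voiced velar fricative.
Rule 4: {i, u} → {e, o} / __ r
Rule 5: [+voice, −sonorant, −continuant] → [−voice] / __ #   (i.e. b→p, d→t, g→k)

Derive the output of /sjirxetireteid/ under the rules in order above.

sjerxezerezeit

Rule 1 (intervocalic voicing): /t/ is a voiceless stop between vowels /e/ and /i/, so it voices to [d]. /t/ is a voiceless stop between vowels /e/ and /e/, so it voices to [d]. /sjirxetireteid/ → sjirxediredeid.
Rule 2 (high vowel syncope): no segment meets the environment; /sjirxediredeid/ is unchanged.
Rule 3 (intervocalic spirantization): /d/ is a stop between vowels /e/ and /i/, so it spirantizes to the fricative [z]. /d/ is a stop between vowels /e/ and /e/, so it spirantizes to the fricative [z]. /sjirxediredeid/ → sjirxezirezeid.
Rule 4 (pre-rhotic lowering): /i/ is a high vowel immediately before /r/, so it lowers to [e]. /i/ is a high vowel immediately before /r/, so it lowers to [e]. /sjirxezirezeid/ → sjerxezerezeid.
Rule 5 (final devoicing): /d/ is a voiced stop in word-final position, so it devoices to [t]. /sjerxezerezeid/ → sjerxezerezeit.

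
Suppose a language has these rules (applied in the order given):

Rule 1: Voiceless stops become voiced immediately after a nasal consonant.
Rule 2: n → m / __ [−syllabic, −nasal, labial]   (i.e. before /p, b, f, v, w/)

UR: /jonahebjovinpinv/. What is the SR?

jonahebjovimbimv

Rule 1 (post-nasal voicing): /p/ is a voiceless stop immediately after the nasal /n/, so it voices to [b]. /jonahebjovinpinv/ → jonahebjovinbinv.
Rule 2 (nasal place assimilation): /n/ precedes the labial consonant /b/, so it assimilates in place to [m]. /n/ precedes the labial consonant /v/, so it assimilates in place to [m]. /jonahebjovinbinv/ → jonahebjovimbimv.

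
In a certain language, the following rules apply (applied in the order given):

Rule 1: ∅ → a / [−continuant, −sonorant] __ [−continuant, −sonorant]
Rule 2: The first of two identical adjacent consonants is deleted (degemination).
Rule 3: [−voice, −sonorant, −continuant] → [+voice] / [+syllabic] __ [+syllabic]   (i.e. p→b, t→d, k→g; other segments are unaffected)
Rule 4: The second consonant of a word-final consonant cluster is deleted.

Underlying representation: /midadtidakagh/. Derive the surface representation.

midadadidagag

Rule 1 (stop-cluster a-epenthesis): /d/ and /t/ form a stop–stop cluster, so [a] is inserted between them. /midadtidakagh/ → midadatidakagh.
Rule 2 (degemination): no segment meets the environment; /midadatidakagh/ is unchanged.
Rule 3 (intervocalic voicing): /t/ is a voiceless stop between vowels /a/ and /i/, so it voices to [d]. /k/ is a voiceless stop between vowels /a/ and /a/, so it voices to [g]. /midadatidakagh/ → midadadidagagh.
Rule 4 (final cluster simplification): /h/ is the second consonant of a word-final cluster /gh/, so it deletes. /midadadidagagh/ → midadadidagag.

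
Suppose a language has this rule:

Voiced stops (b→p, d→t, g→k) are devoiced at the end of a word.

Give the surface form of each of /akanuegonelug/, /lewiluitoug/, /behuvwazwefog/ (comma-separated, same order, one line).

akanuegoneluk, lewiluitouk, behuvwazwefok

/akanuegonelug/: /g/ is a voiced stop in word-final position, so it devoices to [k]. → [akanuegoneluk].
/lewiluitoug/: /g/ is a voiced stop in word-final position, so it devoices to [k]. → [lewiluitouk].
/behuvwazwefog/: /g/ is a voiced stop in word-final position, so it devoices to [k]. → [behuvwazwefok].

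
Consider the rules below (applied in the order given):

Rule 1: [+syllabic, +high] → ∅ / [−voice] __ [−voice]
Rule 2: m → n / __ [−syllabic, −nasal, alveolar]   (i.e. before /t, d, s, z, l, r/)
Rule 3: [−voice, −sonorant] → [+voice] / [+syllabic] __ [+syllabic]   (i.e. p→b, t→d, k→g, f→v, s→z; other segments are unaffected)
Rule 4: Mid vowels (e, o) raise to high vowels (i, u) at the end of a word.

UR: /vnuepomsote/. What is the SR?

Rule 1 (high vowel syncope): no segment meets the environment; /vnuepomsote/ is unchanged.
Rule 2 (nasal place assimilation): /m/ precedes the alveolar consonant /s/, so it assimilates in place to [n]. /vnuepomsote/ → vnueponsote.
Rule 3 (intervocalic voicing): /p/ is a voiceless obstruent between vowels /e/ and /o/, so it voices to [b]. /t/ is a voiceless obstruent between vowels /o/ and /e/, so it voices to [d]. /vnueponsote/ → vnuebonsode.
Rule 4 (final vowel raising): /e/ is a mid vowel in word-final position, so it raises to [i]. /vnuebonsode/ → vnuebonsodi.

vnuebonsodi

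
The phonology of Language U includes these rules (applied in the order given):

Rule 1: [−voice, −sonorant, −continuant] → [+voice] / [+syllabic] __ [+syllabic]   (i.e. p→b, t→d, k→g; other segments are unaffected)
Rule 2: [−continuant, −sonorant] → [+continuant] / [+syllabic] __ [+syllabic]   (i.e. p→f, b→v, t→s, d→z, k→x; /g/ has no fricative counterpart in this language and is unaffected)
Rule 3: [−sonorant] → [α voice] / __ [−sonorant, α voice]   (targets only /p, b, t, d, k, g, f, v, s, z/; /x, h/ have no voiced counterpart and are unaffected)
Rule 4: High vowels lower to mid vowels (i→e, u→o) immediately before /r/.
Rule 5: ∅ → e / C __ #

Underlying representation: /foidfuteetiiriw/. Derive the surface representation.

Rule 1 (intervocalic voicing): /t/ is a voiceless stop between vowels /u/ and /e/, so it voices to [d]. /t/ is a voiceless stop between vowels /e/ and /i/, so it voices to [d]. /foidfuteetiiriw/ → foidfudeediiriw.
Rule 2 (intervocalic spirantization): /d/ is a stop between vowels /u/ and /e/, so it spirantizes to the fricative [z]. /d/ is a stop between vowels /e/ and /i/, so it spirantizes to the fricative [z]. /foidfudeediiriw/ → foidfuzeeziiriw.
Rule 3 (regressive voicing assimilation): /d/ precedes the voiceless obstruent /f/, so it devoices to [t] by assimilation. /foidfuzeeziiriw/ → foitfuzeeziiriw.
Rule 4 (pre-rhotic lowering): /i/ is a high vowel immediately before /r/, so it lowers to [e]. /foitfuzeeziiriw/ → foitfuzeezieriw.
Rule 5 (final e-epenthesis): the form ends in the consonant /w/, so [e] is inserted word-finally. /foitfuzeezieriw/ → foitfuzeezieriwe.

foitfuzeezieriwe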